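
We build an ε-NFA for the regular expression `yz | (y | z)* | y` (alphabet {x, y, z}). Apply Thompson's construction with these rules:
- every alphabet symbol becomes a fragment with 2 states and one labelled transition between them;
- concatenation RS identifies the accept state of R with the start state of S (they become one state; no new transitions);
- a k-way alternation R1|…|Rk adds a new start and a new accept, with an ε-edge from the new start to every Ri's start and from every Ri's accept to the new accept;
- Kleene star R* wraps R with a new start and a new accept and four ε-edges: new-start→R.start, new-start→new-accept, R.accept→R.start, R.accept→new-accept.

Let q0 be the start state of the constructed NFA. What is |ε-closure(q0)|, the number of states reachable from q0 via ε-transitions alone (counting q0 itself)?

9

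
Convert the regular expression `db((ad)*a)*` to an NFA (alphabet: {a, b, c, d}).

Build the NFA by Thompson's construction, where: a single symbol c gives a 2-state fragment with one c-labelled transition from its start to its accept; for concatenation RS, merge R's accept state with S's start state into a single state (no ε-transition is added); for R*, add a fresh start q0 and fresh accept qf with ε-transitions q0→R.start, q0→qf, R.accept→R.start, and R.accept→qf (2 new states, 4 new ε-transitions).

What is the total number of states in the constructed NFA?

10

By structural recursion:
Each of the 5 symbol leaves contributes a 2-state fragment.
  ad — 3 states
  (ad)* — 5 states
  (ad)*a — 6 states
  ((ad)*a)* — 8 states
  db((ad)*a)* — 10 states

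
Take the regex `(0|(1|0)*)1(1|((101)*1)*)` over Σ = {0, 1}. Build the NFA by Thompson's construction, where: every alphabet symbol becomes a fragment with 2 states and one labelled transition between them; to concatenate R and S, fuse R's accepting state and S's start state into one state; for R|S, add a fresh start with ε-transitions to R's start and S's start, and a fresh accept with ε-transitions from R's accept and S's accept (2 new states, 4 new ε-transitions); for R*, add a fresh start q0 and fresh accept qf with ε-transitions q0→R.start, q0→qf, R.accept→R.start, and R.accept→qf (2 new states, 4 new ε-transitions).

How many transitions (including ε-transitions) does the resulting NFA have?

Bottom-up over the parse tree:
Each of the 9 symbol leaves contributes 1 transition (1 symbol, 0 ε).
  1|0 = 6 transitions (2 symbol, 4 ε)
  (1|0)* = 10 transitions (2 symbol, 8 ε)
  0|(1|0)* = 15 transitions (3 symbol, 12 ε)
  101 = 3 transitions (3 symbol, 0 ε)
  (101)* = 7 transitions (3 symbol, 4 ε)
  (101)*1 = 8 transitions (4 symbol, 4 ε)
  ((101)*1)* = 12 transitions (4 symbol, 8 ε)
  1|((101)*1)* = 17 transitions (5 symbol, 12 ε)
  (0|(1|0)*)1(1|((101)*1)*) = 33 transitions (9 symbol, 24 ε)

33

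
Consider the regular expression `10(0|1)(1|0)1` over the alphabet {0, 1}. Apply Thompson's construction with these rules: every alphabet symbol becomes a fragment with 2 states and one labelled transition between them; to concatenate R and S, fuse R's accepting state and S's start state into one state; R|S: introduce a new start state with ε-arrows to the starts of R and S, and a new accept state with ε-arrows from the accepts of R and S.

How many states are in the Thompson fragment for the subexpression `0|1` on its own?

6

Fragment for `0|1`:
Each of the 2 symbol leaves contributes a 2-state fragment.
  0|1 — 6 states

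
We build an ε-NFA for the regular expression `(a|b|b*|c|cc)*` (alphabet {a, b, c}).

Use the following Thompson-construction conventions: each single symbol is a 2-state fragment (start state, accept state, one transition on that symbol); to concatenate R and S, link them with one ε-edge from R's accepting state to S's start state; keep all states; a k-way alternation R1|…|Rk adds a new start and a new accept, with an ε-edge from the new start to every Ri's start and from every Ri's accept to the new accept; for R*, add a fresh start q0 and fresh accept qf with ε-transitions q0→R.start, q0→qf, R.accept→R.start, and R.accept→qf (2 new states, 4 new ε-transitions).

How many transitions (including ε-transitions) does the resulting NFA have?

Building bottom-up:
Each of the 6 symbol leaves contributes 1 transition (1 symbol, 0 ε).
  b* → 5 transitions (1 symbol, 4 ε)
  cc → 3 transitions (2 symbol, 1 ε)
  a|b|b*|c|cc → 21 transitions (6 symbol, 15 ε)
  (a|b|b*|c|cc)* → 25 transitions (6 symbol, 19 ε)

25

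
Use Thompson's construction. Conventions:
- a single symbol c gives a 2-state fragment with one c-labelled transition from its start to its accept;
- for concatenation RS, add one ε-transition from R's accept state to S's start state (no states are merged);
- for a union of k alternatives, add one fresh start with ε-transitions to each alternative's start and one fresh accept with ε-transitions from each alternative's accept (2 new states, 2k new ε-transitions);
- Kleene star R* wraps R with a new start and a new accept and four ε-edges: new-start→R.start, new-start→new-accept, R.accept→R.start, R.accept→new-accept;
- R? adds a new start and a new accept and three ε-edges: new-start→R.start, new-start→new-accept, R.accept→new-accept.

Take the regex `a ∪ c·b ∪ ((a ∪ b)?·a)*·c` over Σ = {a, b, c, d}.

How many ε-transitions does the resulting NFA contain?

By structural recursion:
Each of the 7 symbol leaves contributes 0 ε-transitions.
  c·b → 1 ε-transition
  a ∪ b → 4 ε-transitions
  (a ∪ b)? → 7 ε-transitions
  (a ∪ b)?·a → 8 ε-transitions
  ((a ∪ b)?·a)* → 12 ε-transitions
  ((a ∪ b)?·a)*·c → 13 ε-transitions
  a ∪ c·b ∪ ((a ∪ b)?·a)*·c → 20 ε-transitions

20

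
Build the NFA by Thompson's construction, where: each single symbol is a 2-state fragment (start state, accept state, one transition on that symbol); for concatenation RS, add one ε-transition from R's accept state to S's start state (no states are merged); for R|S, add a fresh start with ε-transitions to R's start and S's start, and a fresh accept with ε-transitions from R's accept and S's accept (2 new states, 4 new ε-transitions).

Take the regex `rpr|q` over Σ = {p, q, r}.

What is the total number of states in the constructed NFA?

Bottom-up over the parse tree:
Each of the 4 symbol leaves contributes a 2-state fragment.
  rpr — 6 states
  rpr|q — 10 states

10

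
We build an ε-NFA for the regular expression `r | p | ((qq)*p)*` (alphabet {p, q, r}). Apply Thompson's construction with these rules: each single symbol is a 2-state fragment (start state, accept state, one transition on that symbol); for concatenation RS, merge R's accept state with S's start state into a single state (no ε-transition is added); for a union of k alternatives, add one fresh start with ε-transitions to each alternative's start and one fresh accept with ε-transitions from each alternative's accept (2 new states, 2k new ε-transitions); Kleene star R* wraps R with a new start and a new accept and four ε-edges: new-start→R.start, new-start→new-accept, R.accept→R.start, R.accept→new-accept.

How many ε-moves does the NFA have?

Recursing over subexpressions:
Each of the 5 symbol leaves contributes 0 ε-transitions.
  qq = 0 ε-transitions
  (qq)* = 4 ε-transitions
  (qq)*p = 4 ε-transitions
  ((qq)*p)* = 8 ε-transitions
  r | p | ((qq)*p)* = 14 ε-transitions

14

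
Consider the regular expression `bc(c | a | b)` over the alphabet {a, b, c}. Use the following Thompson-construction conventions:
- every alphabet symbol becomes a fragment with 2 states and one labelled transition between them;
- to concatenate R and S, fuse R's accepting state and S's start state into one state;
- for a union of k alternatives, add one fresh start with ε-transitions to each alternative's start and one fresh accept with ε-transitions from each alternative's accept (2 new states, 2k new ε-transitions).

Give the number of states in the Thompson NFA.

10

By structural recursion:
Each of the 5 symbol leaves contributes a 2-state fragment.
  c | a | b — 8 states
  bc(c | a | b) — 10 states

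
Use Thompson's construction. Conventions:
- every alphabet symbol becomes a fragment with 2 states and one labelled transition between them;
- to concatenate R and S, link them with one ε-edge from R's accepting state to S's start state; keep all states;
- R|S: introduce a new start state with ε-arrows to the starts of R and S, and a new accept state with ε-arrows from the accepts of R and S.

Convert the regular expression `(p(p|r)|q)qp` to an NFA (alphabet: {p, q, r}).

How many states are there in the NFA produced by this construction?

16

By structural recursion:
Each of the 6 symbol leaves contributes a 2-state fragment.
  p|r — 6 states
  p(p|r) — 8 states
  p(p|r)|q — 12 states
  (p(p|r)|q)qp — 16 states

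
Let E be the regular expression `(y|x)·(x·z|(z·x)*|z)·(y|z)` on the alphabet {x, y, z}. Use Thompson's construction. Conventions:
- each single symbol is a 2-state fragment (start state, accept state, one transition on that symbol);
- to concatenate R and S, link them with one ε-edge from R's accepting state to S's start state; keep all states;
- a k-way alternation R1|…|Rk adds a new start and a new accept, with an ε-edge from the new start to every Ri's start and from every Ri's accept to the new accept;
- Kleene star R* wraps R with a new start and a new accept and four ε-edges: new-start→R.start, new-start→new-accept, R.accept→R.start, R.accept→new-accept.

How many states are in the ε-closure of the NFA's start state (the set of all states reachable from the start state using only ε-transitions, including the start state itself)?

3

Let C(F) = |ε-closure(F.start)| within fragment F, and note whether F accepts ε. Symbol fragments have C = 1 and do not accept ε. Then:
  y|x — C = 1 + 1 + 1 = 3 (the new accept is not ε-reachable since no branch accepts ε)
  x·z — same as the first factor's closure: C = 1
  z·x — C equals the left operand's closure size = 1 (its accept is not ε-reachable, so the closure stops there)
  (z·x)* — new start has ε-edges to the inner start and to the new accept, so C = 2 + 1 = 3
  x·z|(z·x)*|z — new start ε-reaches every alternative's start; at least one alternative accepts ε, so the union's new accept is reached too: C = 1 + 1 + 3 + 1 + 1 = 7
  y|z — new start ε-reaches every alternative's start; none of them accept ε, so the new accept is not reached: C = 1 + 1 + 1 = 3
  (y|x)·(x·z|(z·x)*|z)·(y|z) — same as the first factor's closure: C = 3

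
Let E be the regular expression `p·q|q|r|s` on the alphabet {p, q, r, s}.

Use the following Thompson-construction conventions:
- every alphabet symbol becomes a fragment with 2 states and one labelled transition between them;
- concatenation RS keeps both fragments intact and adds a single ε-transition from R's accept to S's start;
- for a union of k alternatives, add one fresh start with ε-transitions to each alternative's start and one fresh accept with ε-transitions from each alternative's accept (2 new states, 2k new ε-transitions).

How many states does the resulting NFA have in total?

12

By structural recursion:
Each of the 5 symbol leaves contributes a 2-state fragment.
  p·q → 4 states
  p·q|q|r|s → 12 states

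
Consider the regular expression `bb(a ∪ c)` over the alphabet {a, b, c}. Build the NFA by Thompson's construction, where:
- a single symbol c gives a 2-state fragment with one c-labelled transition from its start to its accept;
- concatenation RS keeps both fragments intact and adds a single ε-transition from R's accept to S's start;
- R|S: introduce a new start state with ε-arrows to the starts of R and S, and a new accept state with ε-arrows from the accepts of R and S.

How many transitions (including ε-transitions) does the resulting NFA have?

10

Bottom-up over the parse tree:
Each of the 4 symbol leaves contributes 1 transition (1 symbol, 0 ε).
  a ∪ c → 6 transitions (2 symbol, 4 ε)
  bb(a ∪ c) → 10 transitions (4 symbol, 6 ε)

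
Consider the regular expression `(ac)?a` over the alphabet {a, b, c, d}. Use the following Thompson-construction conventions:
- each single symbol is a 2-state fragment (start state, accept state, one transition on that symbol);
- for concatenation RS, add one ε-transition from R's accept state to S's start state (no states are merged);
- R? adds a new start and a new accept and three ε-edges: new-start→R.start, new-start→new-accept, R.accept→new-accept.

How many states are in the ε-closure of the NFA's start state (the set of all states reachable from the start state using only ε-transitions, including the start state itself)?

Compute the ε-closure size of each fragment's start state recursively; a symbol fragment's start has no outgoing ε-edge, so its closure is just itself (size 1).
  ac : same as the first factor's closure: |closure| = 1
  (ac)? : new start has ε-edges to the inner start and to the new accept, so |closure| = 2 + 1 = 3
  (ac)?a : the left operand accepts ε, so the closure extends into the next operand (via the concat ε-link); |closure| = 3 + 1 = 4

4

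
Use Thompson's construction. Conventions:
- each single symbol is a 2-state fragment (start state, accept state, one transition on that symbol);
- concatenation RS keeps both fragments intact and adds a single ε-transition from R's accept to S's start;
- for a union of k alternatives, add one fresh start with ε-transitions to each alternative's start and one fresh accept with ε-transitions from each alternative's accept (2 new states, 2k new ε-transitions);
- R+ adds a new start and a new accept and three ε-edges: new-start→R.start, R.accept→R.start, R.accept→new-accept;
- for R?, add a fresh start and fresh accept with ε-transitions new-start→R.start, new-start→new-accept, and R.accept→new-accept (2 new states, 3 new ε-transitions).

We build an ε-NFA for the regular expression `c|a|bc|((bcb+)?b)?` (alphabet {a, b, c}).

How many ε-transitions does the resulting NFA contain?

21

Per subexpression:
Each of the 8 symbol leaves contributes 0 ε-transitions.
  bc = 1 ε-transition
  b+ = 3 ε-transitions
  bcb+ = 5 ε-transitions
  (bcb+)? = 8 ε-transitions
  (bcb+)?b = 9 ε-transitions
  ((bcb+)?b)? = 12 ε-transitions
  c|a|bc|((bcb+)?b)? = 21 ε-transitions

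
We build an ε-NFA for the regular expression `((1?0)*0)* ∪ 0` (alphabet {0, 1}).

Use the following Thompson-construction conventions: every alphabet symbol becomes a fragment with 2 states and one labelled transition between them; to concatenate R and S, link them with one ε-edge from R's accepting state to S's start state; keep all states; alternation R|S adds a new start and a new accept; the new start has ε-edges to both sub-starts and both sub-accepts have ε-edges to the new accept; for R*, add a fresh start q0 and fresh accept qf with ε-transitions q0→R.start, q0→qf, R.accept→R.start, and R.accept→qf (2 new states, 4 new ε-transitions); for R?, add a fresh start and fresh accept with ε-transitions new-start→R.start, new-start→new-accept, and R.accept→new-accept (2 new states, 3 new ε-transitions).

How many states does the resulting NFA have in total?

16

Building bottom-up:
Each of the 4 symbol leaves contributes a 2-state fragment.
  1? : 4 states
  1?0 : 6 states
  (1?0)* : 8 states
  (1?0)*0 : 10 states
  ((1?0)*0)* : 12 states
  ((1?0)*0)* ∪ 0 : 16 states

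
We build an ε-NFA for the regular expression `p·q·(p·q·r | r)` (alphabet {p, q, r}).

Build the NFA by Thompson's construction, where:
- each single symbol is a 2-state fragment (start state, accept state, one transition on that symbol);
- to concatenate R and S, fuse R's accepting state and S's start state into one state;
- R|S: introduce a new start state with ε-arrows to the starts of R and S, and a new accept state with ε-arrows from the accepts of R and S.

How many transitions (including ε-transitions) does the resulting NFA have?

10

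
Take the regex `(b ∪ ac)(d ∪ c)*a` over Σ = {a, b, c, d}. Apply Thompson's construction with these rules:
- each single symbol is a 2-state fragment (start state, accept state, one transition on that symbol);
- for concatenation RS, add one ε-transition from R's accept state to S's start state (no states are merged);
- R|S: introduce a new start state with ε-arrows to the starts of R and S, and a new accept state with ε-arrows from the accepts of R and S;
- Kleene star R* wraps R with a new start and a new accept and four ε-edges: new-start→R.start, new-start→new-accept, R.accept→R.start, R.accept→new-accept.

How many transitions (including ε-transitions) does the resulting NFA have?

Bottom-up over the parse tree:
Each of the 6 symbol leaves contributes 1 transition (1 symbol, 0 ε).
  ac : 3 transitions (2 symbol, 1 ε)
  b ∪ ac : 8 transitions (3 symbol, 5 ε)
  d ∪ c : 6 transitions (2 symbol, 4 ε)
  (d ∪ c)* : 10 transitions (2 symbol, 8 ε)
  (b ∪ ac)(d ∪ c)*a : 21 transitions (6 symbol, 15 ε)

21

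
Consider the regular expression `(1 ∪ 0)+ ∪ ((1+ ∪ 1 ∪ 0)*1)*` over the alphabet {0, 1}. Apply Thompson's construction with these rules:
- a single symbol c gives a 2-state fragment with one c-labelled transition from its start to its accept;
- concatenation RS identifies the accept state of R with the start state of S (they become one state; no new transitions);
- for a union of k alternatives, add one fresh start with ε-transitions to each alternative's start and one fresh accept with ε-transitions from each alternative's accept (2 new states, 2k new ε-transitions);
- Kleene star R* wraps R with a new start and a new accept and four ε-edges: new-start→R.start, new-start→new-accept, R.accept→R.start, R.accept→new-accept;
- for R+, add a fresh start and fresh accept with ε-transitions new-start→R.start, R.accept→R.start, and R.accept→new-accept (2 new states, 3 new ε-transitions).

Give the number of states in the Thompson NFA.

Bottom-up over the parse tree:
Each of the 6 symbol leaves contributes a 2-state fragment.
  1 ∪ 0 → 6 states
  (1 ∪ 0)+ → 8 states
  1+ → 4 states
  1+ ∪ 1 ∪ 0 → 10 states
  (1+ ∪ 1 ∪ 0)* → 12 states
  (1+ ∪ 1 ∪ 0)*1 → 13 states
  ((1+ ∪ 1 ∪ 0)*1)* → 15 states
  (1 ∪ 0)+ ∪ ((1+ ∪ 1 ∪ 0)*1)* → 25 states

25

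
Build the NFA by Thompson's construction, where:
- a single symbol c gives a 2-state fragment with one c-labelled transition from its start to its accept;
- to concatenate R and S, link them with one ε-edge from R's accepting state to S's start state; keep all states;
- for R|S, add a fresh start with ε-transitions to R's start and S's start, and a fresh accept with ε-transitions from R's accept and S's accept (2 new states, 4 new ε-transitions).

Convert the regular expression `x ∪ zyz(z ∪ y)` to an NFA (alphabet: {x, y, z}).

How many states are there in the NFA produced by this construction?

16

Bottom-up over the parse tree:
Each of the 6 symbol leaves contributes a 2-state fragment.
  z ∪ y — 6 states
  zyz(z ∪ y) — 12 states
  x ∪ zyz(z ∪ y) — 16 states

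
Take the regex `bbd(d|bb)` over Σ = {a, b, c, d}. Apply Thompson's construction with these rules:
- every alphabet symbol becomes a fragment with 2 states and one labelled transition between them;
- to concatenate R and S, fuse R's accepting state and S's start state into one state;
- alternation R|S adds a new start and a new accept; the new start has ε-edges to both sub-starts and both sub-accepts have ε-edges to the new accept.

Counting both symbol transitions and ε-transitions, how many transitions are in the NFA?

10

Building bottom-up:
Each of the 6 symbol leaves contributes 1 transition (1 symbol, 0 ε).
  bb — 2 transitions (2 symbol, 0 ε)
  d|bb — 7 transitions (3 symbol, 4 ε)
  bbd(d|bb) — 10 transitions (6 symbol, 4 ε)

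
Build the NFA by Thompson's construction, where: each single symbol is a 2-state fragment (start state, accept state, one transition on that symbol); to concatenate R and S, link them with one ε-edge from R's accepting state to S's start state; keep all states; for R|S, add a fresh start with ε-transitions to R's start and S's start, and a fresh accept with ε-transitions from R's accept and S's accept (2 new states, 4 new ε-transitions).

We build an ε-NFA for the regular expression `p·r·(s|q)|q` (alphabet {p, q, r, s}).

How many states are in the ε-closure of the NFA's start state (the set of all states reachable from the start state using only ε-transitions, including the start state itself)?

3

Work bottom-up. For each fragment F, track |ε-closure(F.start)| and whether F's accept lies in that closure (i.e. whether F accepts ε). A single-symbol fragment has closure size 1 and does not accept ε.
  s|q → |closure| = 1 + 1 + 1 = 3 (the new accept is not ε-reachable since no branch accepts ε)
  p·r·(s|q) → |closure| equals the left operand's closure size = 1 (its accept is not ε-reachable, so the closure stops there)
  p·r·(s|q)|q → |closure| = 1 + 1 + 1 = 3 (the new accept is not ε-reachable since no branch accepts ε)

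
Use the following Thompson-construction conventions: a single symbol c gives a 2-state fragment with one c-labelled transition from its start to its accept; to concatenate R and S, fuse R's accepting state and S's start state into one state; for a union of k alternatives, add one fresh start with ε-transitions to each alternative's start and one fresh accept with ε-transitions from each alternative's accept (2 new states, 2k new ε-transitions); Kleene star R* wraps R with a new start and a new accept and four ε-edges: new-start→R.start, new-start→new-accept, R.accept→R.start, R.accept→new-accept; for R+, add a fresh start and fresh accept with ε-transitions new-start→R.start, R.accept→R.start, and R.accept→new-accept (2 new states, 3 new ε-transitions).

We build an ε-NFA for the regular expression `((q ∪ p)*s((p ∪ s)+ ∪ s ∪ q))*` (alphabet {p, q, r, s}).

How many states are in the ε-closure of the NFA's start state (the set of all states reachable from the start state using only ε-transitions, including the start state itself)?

Let C(F) = |ε-closure(F.start)| within fragment F, and note whether F accepts ε. Symbol fragments have C = 1 and do not accept ε. Then:
  q ∪ p → C = 1 + 1 + 1 = 3 (the new accept is not ε-reachable since no branch accepts ε)
  (q ∪ p)* → new start has ε-edges to the inner start and to the new accept, so C = 2 + 3 = 5
  p ∪ s → C = 1 + 1 + 1 = 3 (the new accept is not ε-reachable since no branch accepts ε)
  (p ∪ s)+ → C = 1 + 3 = 4 (the body doesn't accept ε, so the new accept is not reached)
  (p ∪ s)+ ∪ s ∪ q → new start ε-reaches every alternative's start; none of them accept ε, so the new accept is not reached: C = 1 + 4 + 1 + 1 = 7
  (q ∪ p)*s((p ∪ s)+ ∪ s ∪ q) → the left operand accepts ε, so the closure extends into the next operand (the shared merged state is already counted); C = 5 + (1−1) = 5
  ((q ∪ p)*s((p ∪ s)+ ∪ s ∪ q))* → C = 1 (new start) + 5 (body) + 1 (new accept) = 7

7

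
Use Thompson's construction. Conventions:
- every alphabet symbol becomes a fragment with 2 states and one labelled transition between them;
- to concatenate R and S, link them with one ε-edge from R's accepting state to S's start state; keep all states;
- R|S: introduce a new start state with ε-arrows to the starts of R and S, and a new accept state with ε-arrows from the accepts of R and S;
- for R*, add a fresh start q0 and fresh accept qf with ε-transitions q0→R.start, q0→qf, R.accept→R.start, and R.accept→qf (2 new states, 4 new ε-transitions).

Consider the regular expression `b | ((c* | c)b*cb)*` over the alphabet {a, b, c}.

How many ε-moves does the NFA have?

Bottom-up over the parse tree:
Each of the 6 symbol leaves contributes 0 ε-transitions.
  c* = 4 ε-transitions
  c* | c = 8 ε-transitions
  b* = 4 ε-transitions
  (c* | c)b*cb = 15 ε-transitions
  ((c* | c)b*cb)* = 19 ε-transitions
  b | ((c* | c)b*cb)* = 23 ε-transitions

23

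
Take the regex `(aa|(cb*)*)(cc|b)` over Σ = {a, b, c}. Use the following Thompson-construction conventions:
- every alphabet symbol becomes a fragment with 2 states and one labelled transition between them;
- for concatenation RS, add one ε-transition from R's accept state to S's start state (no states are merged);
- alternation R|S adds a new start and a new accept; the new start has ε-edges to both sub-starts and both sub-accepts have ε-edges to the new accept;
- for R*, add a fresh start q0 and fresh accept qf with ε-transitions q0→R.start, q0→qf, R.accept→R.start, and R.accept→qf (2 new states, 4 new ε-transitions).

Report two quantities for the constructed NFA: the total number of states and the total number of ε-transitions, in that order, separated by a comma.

Bottom-up over the parse tree:
Each of the 7 symbol leaves contributes 2 states and 0 ε-transitions.
  aa → 4 states, 1 ε-transition
  b* → 4 states, 4 ε-transitions
  cb* → 6 states, 5 ε-transitions
  (cb*)* → 8 states, 9 ε-transitions
  aa|(cb*)* → 14 states, 14 ε-transitions
  cc → 4 states, 1 ε-transition
  cc|b → 8 states, 5 ε-transitions
  (aa|(cb*)*)(cc|b) → 22 states, 20 ε-transitions

22, 20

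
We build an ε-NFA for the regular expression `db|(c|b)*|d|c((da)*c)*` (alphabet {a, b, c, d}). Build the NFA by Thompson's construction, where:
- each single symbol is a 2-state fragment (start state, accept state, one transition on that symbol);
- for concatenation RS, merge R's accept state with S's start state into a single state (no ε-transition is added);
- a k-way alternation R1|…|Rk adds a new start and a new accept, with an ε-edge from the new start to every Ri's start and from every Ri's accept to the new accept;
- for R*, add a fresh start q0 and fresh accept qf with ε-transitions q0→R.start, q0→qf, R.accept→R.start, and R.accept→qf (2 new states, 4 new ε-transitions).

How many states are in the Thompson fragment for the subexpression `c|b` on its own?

Fragment for `c|b`:
Each of the 2 symbol leaves contributes a 2-state fragment.
  c|b — 6 states

6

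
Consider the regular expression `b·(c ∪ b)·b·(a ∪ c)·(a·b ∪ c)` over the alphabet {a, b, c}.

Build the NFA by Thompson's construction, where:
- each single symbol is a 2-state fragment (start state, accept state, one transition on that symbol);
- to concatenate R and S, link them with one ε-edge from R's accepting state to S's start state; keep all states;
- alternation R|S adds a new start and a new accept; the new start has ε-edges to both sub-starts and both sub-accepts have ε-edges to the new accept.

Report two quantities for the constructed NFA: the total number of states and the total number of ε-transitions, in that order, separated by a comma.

24, 17

Recursing over subexpressions:
Each of the 9 symbol leaves contributes 2 states and 0 ε-transitions.
  c ∪ b = 6 states, 4 ε-transitions
  a ∪ c = 6 states, 4 ε-transitions
  a·b = 4 states, 1 ε-transition
  a·b ∪ c = 8 states, 5 ε-transitions
  b·(c ∪ b)·b·(a ∪ c)·(a·b ∪ c) = 24 states, 17 ε-transitions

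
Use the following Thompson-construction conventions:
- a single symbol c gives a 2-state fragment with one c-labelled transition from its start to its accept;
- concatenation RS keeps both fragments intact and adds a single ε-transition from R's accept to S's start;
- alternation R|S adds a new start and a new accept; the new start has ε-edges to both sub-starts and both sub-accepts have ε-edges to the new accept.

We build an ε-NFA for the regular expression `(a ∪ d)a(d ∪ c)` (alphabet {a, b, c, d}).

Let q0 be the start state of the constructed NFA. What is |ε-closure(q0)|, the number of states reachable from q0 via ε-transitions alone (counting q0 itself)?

Let C(F) = |ε-closure(F.start)| within fragment F, and note whether F accepts ε. Symbol fragments have C = 1 and do not accept ε. Then:
  a ∪ d — C = 1 + 1 + 1 = 3 (the new accept is not ε-reachable since no branch accepts ε)
  d ∪ c — C = 1 + 1 + 1 = 3 (the new accept is not ε-reachable since no branch accepts ε)
  (a ∪ d)a(d ∪ c) — same as the first factor's closure: C = 3

3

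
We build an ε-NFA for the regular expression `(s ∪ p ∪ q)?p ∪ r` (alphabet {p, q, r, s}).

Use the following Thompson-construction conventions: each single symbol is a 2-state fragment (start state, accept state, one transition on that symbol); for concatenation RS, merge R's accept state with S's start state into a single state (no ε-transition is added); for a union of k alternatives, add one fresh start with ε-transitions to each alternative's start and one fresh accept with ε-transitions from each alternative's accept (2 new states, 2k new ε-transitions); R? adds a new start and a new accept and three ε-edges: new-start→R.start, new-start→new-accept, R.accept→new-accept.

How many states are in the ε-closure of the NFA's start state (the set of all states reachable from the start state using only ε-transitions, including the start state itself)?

Compute the ε-closure size of each fragment's start state recursively; a symbol fragment's start has no outgoing ε-edge, so its closure is just itself (size 1).
  s ∪ p ∪ q — new start ε-reaches every alternative's start; none of them accept ε, so the new accept is not reached: |closure| = 1 + 1 + 1 + 1 = 4
  (s ∪ p ∪ q)? — |closure| = 1 (new start) + 4 (body) + 1 (new accept, via ε) = 6
  (s ∪ p ∪ q)?p — |closure| = 6 + (1−1) = 6 (closure spills across the concat boundary because the left factor accepts ε)
  (s ∪ p ∪ q)?p ∪ r — new start ε-reaches every alternative's start; none of them accept ε, so the new accept is not reached: |closure| = 1 + 6 + 1 = 8

8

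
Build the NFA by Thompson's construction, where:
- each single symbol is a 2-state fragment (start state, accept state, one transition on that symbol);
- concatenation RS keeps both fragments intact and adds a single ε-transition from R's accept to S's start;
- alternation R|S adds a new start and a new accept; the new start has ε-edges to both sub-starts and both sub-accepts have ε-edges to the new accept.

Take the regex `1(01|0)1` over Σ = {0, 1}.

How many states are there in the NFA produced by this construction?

Recursing over subexpressions:
Each of the 5 symbol leaves contributes a 2-state fragment.
  01 = 4 states
  01|0 = 8 states
  1(01|0)1 = 12 states

12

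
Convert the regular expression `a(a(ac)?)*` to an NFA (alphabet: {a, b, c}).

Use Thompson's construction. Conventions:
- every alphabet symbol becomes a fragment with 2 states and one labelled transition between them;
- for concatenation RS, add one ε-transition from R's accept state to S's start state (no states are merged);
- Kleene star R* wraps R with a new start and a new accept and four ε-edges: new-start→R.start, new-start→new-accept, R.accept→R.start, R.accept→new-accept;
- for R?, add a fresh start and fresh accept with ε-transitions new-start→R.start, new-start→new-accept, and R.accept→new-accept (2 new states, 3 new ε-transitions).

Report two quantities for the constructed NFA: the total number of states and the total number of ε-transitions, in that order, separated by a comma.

Recursing over subexpressions:
Each of the 4 symbol leaves contributes 2 states and 0 ε-transitions.
  ac — 4 states, 1 ε-transition
  (ac)? — 6 states, 4 ε-transitions
  a(ac)? — 8 states, 5 ε-transitions
  (a(ac)?)* — 10 states, 9 ε-transitions
  a(a(ac)?)* — 12 states, 10 ε-transitions

12, 10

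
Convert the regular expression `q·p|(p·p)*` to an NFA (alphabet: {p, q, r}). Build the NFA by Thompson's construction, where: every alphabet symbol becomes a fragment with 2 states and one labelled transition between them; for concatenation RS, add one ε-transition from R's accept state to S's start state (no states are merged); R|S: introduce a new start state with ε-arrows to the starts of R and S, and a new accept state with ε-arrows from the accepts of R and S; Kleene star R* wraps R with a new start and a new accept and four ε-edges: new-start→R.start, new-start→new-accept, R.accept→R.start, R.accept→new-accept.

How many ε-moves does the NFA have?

Recursing over subexpressions:
Each of the 4 symbol leaves contributes 0 ε-transitions.
  q·p = 1 ε-transition
  p·p = 1 ε-transition
  (p·p)* = 5 ε-transitions
  q·p|(p·p)* = 10 ε-transitions

10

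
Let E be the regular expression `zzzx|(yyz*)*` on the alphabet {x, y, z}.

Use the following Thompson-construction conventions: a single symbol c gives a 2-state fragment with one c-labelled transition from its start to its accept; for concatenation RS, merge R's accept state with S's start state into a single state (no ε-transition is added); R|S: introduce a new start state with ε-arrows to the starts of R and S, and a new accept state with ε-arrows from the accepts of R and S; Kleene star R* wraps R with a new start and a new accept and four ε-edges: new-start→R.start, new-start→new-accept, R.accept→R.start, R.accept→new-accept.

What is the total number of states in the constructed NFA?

15

Bottom-up over the parse tree:
Each of the 7 symbol leaves contributes a 2-state fragment.
  zzzx → 5 states
  z* → 4 states
  yyz* → 6 states
  (yyz*)* → 8 states
  zzzx|(yyz*)* → 15 states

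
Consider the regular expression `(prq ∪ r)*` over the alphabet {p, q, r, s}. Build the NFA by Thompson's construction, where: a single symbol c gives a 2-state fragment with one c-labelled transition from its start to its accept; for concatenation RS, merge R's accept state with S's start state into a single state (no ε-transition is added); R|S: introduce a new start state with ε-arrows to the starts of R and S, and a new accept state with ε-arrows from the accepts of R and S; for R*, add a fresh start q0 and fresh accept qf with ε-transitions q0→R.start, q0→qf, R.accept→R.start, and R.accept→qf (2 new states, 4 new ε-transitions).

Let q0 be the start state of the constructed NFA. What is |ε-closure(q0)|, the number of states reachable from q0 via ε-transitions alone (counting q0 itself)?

Let C(F) = |ε-closure(F.start)| within fragment F, and note whether F accepts ε. Symbol fragments have C = 1 and do not accept ε. Then:
  prq — same as the first factor's closure: C = 1
  prq ∪ r — new start ε-reaches every alternative's start; none of them accept ε, so the new accept is not reached: C = 1 + 1 + 1 = 3
  (prq ∪ r)* — C = 1 (new start) + 3 (body) + 1 (new accept) = 5

5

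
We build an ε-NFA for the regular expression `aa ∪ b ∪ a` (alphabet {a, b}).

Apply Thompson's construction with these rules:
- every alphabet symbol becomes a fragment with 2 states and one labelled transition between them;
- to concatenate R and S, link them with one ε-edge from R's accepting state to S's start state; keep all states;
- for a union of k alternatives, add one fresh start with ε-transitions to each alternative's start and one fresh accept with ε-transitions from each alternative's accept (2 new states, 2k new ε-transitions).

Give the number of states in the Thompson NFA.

Recursing over subexpressions:
Each of the 4 symbol leaves contributes a 2-state fragment.
  aa = 4 states
  aa ∪ b ∪ a = 10 states

10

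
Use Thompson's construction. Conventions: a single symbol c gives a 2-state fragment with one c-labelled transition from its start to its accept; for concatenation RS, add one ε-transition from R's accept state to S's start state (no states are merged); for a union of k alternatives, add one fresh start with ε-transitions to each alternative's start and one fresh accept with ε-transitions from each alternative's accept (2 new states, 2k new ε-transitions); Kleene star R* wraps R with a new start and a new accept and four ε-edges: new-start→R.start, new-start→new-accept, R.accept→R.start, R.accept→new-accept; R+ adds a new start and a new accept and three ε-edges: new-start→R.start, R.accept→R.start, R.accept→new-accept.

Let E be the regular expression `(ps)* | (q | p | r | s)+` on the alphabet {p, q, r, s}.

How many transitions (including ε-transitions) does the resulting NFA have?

26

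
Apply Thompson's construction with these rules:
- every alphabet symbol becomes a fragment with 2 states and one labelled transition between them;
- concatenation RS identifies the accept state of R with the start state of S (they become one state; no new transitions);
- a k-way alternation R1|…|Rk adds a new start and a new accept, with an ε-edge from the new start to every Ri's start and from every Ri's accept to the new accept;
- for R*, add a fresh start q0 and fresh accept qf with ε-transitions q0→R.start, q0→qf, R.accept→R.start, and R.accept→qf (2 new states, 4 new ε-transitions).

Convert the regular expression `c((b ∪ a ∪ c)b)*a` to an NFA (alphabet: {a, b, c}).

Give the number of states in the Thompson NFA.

Per subexpression:
Each of the 6 symbol leaves contributes a 2-state fragment.
  b ∪ a ∪ c = 8 states
  (b ∪ a ∪ c)b = 9 states
  ((b ∪ a ∪ c)b)* = 11 states
  c((b ∪ a ∪ c)b)*a = 13 states

13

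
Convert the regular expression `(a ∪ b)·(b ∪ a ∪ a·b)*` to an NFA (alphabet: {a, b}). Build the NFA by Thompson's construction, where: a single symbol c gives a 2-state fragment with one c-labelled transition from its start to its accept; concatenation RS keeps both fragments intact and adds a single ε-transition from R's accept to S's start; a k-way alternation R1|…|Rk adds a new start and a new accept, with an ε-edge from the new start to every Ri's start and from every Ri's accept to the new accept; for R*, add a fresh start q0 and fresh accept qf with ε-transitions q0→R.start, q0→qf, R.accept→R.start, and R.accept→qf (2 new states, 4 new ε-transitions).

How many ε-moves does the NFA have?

Bottom-up over the parse tree:
Each of the 6 symbol leaves contributes 0 ε-transitions.
  a ∪ b = 4 ε-transitions
  a·b = 1 ε-transition
  b ∪ a ∪ a·b = 7 ε-transitions
  (b ∪ a ∪ a·b)* = 11 ε-transitions
  (a ∪ b)·(b ∪ a ∪ a·b)* = 16 ε-transitions

16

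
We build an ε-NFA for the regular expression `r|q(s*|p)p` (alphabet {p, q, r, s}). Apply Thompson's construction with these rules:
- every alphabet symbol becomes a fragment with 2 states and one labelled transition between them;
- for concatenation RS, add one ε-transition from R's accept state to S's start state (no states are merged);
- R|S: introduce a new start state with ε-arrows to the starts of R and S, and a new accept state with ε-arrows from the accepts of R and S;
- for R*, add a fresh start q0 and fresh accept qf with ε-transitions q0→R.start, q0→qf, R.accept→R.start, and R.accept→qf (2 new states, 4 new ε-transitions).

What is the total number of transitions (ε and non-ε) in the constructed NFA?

By structural recursion:
Each of the 5 symbol leaves contributes 1 transition (1 symbol, 0 ε).
  s* → 5 transitions (1 symbol, 4 ε)
  s*|p → 10 transitions (2 symbol, 8 ε)
  q(s*|p)p → 14 transitions (4 symbol, 10 ε)
  r|q(s*|p)p → 19 transitions (5 symbol, 14 ε)

19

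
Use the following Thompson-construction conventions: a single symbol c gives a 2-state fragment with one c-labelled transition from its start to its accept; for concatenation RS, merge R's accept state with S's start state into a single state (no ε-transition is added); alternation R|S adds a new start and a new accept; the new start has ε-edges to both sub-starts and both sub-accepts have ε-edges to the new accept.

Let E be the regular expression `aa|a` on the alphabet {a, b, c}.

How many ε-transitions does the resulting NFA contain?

4

Building bottom-up:
Each of the 3 symbol leaves contributes 0 ε-transitions.
  aa = 0 ε-transitions
  aa|a = 4 ε-transitions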